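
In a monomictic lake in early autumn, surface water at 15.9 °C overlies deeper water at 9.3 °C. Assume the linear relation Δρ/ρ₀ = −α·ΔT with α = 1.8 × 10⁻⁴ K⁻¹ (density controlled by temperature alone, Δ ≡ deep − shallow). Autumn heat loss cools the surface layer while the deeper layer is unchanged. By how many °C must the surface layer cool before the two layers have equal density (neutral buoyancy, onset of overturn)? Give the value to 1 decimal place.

With temperature the only control, equal density requires T_surf′ = T_deep.
T_surf′ = 9.3 °C.
Cooling required: 15.9 − 9.3 = 6.6 °C.

6.6 °C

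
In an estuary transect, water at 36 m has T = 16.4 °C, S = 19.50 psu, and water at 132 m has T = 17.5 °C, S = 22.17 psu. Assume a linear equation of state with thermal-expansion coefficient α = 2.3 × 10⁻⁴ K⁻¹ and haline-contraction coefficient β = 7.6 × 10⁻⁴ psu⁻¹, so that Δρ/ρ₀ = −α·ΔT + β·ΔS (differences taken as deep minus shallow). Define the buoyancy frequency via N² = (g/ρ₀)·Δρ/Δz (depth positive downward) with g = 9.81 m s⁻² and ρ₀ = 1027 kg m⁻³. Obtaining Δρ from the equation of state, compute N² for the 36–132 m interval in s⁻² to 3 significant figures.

ΔT = +1.1 K, ΔS = +2.67 psu (deep − shallow).
Δρ/ρ₀ = −αΔT + βΔS = -2.53 × 10⁻⁴ + 2.0292 × 10⁻³ = 1.7762 × 10⁻³, so Δρ ≈ 1.824 kg m⁻³.
N² = (g/ρ₀)·Δρ/Δz = g·(Δρ/ρ₀)/Δz = 9.81 × 1.7762 × 10⁻³ / 96 = 1.8151 × 10⁻⁴ s⁻² ≈ 1.82 × 10⁻⁴ s⁻².

1.82 × 10⁻⁴ s⁻²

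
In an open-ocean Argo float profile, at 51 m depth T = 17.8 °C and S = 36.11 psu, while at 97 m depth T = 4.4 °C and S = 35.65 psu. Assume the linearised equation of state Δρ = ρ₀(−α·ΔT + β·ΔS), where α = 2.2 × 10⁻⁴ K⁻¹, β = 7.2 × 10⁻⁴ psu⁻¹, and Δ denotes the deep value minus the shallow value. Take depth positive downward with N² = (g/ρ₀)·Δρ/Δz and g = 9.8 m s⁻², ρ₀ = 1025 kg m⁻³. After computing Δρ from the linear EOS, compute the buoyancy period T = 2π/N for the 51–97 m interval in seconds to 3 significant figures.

ΔT = -13.4 K, ΔS = -0.46 psu (deep − shallow).
Δρ/ρ₀ = −αΔT + βΔS = 2.948 × 10⁻³ − 3.312 × 10⁻⁴ = 2.6168 × 10⁻³, so Δρ ≈ 2.682 kg m⁻³.
N² = (g/ρ₀)·Δρ/Δz = g·(Δρ/ρ₀)/Δz = 9.8 × 2.6168 × 10⁻³ / 46 = 5.5749 × 10⁻⁴ s⁻².
N = √(5.5749 × 10⁻⁴) = 0.023611 rad s⁻¹ → T = 2π/N = 266.11 s ≈ 266 s.

266 s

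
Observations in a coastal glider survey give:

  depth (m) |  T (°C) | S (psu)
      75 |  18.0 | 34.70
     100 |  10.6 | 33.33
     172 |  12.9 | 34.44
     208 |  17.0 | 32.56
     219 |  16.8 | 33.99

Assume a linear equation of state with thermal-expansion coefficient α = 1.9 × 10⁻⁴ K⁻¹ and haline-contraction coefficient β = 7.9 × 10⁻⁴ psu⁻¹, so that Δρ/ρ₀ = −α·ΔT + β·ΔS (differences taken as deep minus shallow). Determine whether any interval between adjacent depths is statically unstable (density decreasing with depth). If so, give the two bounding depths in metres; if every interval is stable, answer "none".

Evaluate Δρ/ρ₀ = −αΔT + βΔS across each adjacent pair:
  75–100 m: −αΔT+βΔS = −(1.9 × 10⁻⁴)(-7.4)+(7.9 × 10⁻⁴)(-1.37) = 3.2 × 10⁻⁴ → stable
  100–172 m: −αΔT+βΔS = −(1.9 × 10⁻⁴)(+2.3)+(7.9 × 10⁻⁴)(+1.11) = 4.4 × 10⁻⁴ → stable
  172–208 m: −αΔT+βΔS = −(1.9 × 10⁻⁴)(+4.1)+(7.9 × 10⁻⁴)(-1.88) = -2.3 × 10⁻³ → UNSTABLE
  208–219 m: −αΔT+βΔS = −(1.9 × 10⁻⁴)(-0.2)+(7.9 × 10⁻⁴)(+1.43) = 1.2 × 10⁻³ → stable
The 172–208 m interval has Δρ < 0: lighter water underlies denser water.

172–208 m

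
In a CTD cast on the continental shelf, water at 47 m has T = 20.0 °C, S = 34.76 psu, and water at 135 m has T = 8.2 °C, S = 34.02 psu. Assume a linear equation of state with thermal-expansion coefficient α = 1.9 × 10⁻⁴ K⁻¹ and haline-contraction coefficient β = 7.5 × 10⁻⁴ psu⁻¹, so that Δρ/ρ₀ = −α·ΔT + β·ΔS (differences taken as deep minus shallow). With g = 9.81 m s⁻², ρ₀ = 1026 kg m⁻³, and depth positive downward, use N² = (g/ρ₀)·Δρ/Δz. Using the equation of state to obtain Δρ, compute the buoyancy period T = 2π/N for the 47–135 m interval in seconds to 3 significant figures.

458 s

ΔT = -11.8 K, ΔS = -0.74 psu (deep − shallow).
Δρ/ρ₀ = −αΔT + βΔS = 2.242 × 10⁻³ − 5.55 × 10⁻⁴ = 1.687 × 10⁻³, so Δρ ≈ 1.731 kg m⁻³.
N² = (g/ρ₀)·Δρ/Δz = g·(Δρ/ρ₀)/Δz = 9.81 × 1.687 × 10⁻³ / 88 = 1.8806 × 10⁻⁴ s⁻².
N = √(1.8806 × 10⁻⁴) = 0.013713 rad s⁻¹ → T = 2π/N = 458.19 s ≈ 458 s.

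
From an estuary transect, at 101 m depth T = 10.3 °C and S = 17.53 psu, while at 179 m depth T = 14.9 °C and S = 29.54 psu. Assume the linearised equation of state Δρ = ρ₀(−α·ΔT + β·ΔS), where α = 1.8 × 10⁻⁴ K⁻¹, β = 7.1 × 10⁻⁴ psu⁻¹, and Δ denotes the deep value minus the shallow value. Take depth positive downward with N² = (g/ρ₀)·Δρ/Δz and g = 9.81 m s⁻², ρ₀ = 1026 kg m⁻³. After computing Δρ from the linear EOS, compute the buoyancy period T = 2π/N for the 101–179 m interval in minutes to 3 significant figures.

3.37 min

ΔT = +4.6 K, ΔS = +12.01 psu (deep − shallow).
Δρ/ρ₀ = −αΔT + βΔS = -8.28 × 10⁻⁴ + 8.5271 × 10⁻³ = 7.6991 × 10⁻³, so Δρ ≈ 7.899 kg m⁻³.
N² = (g/ρ₀)·Δρ/Δz = g·(Δρ/ρ₀)/Δz = 9.81 × 7.6991 × 10⁻³ / 78 = 9.6831 × 10⁻⁴ s⁻².
N = √(9.6831 × 10⁻⁴) = 0.031118 rad s⁻¹ → T = 2π/N = 201.91 s = 3.3652 min ≈ 3.37 min.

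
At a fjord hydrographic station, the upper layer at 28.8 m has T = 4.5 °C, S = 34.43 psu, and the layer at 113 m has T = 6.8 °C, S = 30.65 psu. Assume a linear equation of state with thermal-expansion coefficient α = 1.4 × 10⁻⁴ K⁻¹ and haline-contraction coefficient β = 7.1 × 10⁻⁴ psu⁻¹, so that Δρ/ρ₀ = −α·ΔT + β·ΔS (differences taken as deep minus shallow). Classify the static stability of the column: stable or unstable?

unstable

ΔT = 6.8 − 4.5 = +2.3 K and ΔS = 30.65 − 34.43 = -3.78 psu (deep − shallow).
−αΔT = -3.22 × 10⁻⁴; βΔS = -2.6838 × 10⁻³; sum Δρ/ρ₀ = -3.0058 × 10⁻³.
Δρ/ρ₀ < 0, so Δρ < 0: deeper water is lighter → statically unstable; the column would overturn.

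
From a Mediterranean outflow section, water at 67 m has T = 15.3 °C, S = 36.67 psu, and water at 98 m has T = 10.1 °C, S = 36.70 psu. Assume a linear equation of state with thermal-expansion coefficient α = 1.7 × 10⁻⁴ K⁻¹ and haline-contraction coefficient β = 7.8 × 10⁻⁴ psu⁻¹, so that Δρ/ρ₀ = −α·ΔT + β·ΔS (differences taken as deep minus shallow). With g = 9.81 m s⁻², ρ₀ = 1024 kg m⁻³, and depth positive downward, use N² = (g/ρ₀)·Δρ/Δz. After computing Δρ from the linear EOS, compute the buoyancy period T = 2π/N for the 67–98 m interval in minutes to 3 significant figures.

ΔT = -5.2 K, ΔS = +0.03 psu (deep − shallow).
Δρ/ρ₀ = −αΔT + βΔS = 8.84 × 10⁻⁴ + 2.34 × 10⁻⁵ = 9.074 × 10⁻⁴, so Δρ ≈ 0.9292 kg m⁻³.
N² = (g/ρ₀)·Δρ/Δz = g·(Δρ/ρ₀)/Δz = 9.81 × 9.074 × 10⁻⁴ / 31 = 2.8715 × 10⁻⁴ s⁻².
N = √(2.8715 × 10⁻⁴) = 0.016946 rad s⁻¹ → T = 2π/N = 370.78 s = 6.1797 min ≈ 6.18 min.

6.18 min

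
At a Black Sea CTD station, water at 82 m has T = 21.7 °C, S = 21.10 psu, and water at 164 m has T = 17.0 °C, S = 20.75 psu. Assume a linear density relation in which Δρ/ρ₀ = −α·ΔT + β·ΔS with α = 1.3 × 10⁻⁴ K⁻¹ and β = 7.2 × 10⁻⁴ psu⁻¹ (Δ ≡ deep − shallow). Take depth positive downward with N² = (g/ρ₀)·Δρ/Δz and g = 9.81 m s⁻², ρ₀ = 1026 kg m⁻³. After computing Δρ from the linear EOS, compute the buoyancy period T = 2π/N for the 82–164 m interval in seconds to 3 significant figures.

ΔT = -4.7 K, ΔS = -0.35 psu (deep − shallow).
Δρ/ρ₀ = −αΔT + βΔS = 6.11 × 10⁻⁴ − 2.52 × 10⁻⁴ = 3.59 × 10⁻⁴, so Δρ ≈ 0.3683 kg m⁻³.
N² = (g/ρ₀)·Δρ/Δz = g·(Δρ/ρ₀)/Δz = 9.81 × 3.59 × 10⁻⁴ / 82 = 4.2949 × 10⁻⁵ s⁻².
N = √(4.2949 × 10⁻⁵) = 6.5535 × 10⁻³ rad s⁻¹ → T = 2π/N = 958.75 s ≈ 959 s.

959 s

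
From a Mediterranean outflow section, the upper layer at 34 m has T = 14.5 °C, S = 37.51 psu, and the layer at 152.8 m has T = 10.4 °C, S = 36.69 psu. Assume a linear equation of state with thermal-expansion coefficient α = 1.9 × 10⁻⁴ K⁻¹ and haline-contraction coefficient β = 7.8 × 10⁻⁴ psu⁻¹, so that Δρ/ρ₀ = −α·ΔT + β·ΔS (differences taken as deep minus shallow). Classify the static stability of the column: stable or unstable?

ΔT = 10.4 − 14.5 = -4.1 K and ΔS = 36.69 − 37.51 = -0.82 psu (deep − shallow).
−αΔT = 7.79 × 10⁻⁴; βΔS = -6.396 × 10⁻⁴; sum Δρ/ρ₀ = 1.394 × 10⁻⁴.
Δρ/ρ₀ > 0, so Δρ > 0: deeper water is denser → statically stable.

stable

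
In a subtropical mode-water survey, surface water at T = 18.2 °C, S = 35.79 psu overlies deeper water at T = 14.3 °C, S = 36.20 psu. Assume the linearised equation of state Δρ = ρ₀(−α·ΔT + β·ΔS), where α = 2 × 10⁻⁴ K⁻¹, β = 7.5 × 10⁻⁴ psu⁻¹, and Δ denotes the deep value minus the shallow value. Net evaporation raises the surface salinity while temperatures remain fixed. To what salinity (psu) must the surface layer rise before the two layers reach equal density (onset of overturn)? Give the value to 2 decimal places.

37.24 psu

Neutral buoyancy requires −α(T_deep − T_surf) + β(S_deep − S_surf′) = 0.
S_surf′ = S_deep − (α/β)·ΔT = 36.20 − (2 × 10⁻⁴/7.5 × 10⁻⁴)·(-3.9) = 37.2400 psu.
Increase required: 37.2400 − 35.79 = 1.4500 psu.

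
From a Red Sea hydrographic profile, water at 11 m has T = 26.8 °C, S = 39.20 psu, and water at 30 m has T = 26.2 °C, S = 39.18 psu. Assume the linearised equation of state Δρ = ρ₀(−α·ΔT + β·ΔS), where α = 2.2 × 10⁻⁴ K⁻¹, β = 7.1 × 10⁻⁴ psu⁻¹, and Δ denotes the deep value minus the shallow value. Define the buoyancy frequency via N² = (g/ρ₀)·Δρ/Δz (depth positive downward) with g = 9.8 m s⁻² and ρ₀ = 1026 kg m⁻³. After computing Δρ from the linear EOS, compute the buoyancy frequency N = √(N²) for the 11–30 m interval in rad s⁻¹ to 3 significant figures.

ΔT = -0.6 K, ΔS = -0.02 psu (deep − shallow).
Δρ/ρ₀ = −αΔT + βΔS = 1.32 × 10⁻⁴ − 1.42 × 10⁻⁵ = 1.178 × 10⁻⁴, so Δρ ≈ 0.1209 kg m⁻³.
N² = (g/ρ₀)·Δρ/Δz = g·(Δρ/ρ₀)/Δz = 9.8 × 1.178 × 10⁻⁴ / 19 = 6.0760 × 10⁻⁵ s⁻².
N = √(6.0760 × 10⁻⁵) = 7.7949 × 10⁻³ rad s⁻¹ ≈ 7.79 × 10⁻³ rad s⁻¹.

7.79 × 10⁻³ rad s⁻¹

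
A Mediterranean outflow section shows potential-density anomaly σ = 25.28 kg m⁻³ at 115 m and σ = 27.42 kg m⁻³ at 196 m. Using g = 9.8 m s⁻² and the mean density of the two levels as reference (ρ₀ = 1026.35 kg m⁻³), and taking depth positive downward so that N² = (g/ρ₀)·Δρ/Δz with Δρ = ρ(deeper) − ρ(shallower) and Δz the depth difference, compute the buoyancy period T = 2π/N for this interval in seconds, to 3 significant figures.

396 s

Δρ = 1027.42 − 1025.28 = 2.14 kg m⁻³ over Δz = 196 − 115 = 81 m.
N² = (9.8/1026.35) × (2.14/81) = 2.5227 × 10⁻⁴ s⁻².
N = √(2.5227 × 10⁻⁴) = 0.015883 rad s⁻¹, so T = 2π/N = 395.59 s ≈ 396 s.
N² > 0, so the interval is statically stable.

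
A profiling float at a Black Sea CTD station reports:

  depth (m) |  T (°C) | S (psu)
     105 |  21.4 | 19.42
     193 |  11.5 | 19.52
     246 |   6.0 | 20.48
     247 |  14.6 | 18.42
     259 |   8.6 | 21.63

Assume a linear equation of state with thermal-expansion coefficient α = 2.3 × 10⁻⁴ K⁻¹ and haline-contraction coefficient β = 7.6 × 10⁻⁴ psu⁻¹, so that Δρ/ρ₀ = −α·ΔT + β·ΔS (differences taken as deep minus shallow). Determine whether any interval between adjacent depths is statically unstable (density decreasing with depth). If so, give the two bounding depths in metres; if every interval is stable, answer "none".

246–247 m

Evaluate Δρ/ρ₀ = −αΔT + βΔS across each adjacent pair:
  105–193 m: −αΔT+βΔS = −(2.3 × 10⁻⁴)(-9.9)+(7.6 × 10⁻⁴)(+0.10) = 2.4 × 10⁻³ → stable
  193–246 m: −αΔT+βΔS = −(2.3 × 10⁻⁴)(-5.5)+(7.6 × 10⁻⁴)(+0.96) = 2.0 × 10⁻³ → stable
  246–247 m: −αΔT+βΔS = −(2.3 × 10⁻⁴)(+8.6)+(7.6 × 10⁻⁴)(-2.06) = -3.5 × 10⁻³ → UNSTABLE
  247–259 m: −αΔT+βΔS = −(2.3 × 10⁻⁴)(-6.0)+(7.6 × 10⁻⁴)(+3.21) = 3.8 × 10⁻³ → stable
The 246–247 m interval has Δρ < 0: lighter water underlies denser water.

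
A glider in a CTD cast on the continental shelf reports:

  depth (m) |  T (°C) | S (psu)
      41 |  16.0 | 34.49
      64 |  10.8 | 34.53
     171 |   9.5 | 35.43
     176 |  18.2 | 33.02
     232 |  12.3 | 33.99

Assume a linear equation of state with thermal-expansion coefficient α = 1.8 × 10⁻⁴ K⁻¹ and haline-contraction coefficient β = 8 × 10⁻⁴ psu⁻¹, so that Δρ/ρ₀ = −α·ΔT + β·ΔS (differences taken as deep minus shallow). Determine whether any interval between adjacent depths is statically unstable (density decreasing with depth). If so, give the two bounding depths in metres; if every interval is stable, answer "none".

171–176 m

Evaluate Δρ/ρ₀ = −αΔT + βΔS across each adjacent pair:
  41–64 m: −αΔT+βΔS = −(1.8 × 10⁻⁴)(-5.2)+(8 × 10⁻⁴)(+0.04) = 9.7 × 10⁻⁴ → stable
  64–171 m: −αΔT+βΔS = −(1.8 × 10⁻⁴)(-1.3)+(8 × 10⁻⁴)(+0.90) = 9.5 × 10⁻⁴ → stable
  171–176 m: −αΔT+βΔS = −(1.8 × 10⁻⁴)(+8.7)+(8 × 10⁻⁴)(-2.41) = -3.5 × 10⁻³ → UNSTABLE
  176–232 m: −αΔT+βΔS = −(1.8 × 10⁻⁴)(-5.9)+(8 × 10⁻⁴)(+0.97) = 1.8 × 10⁻³ → stable
The 171–176 m interval has Δρ < 0: lighter water underlies denser water.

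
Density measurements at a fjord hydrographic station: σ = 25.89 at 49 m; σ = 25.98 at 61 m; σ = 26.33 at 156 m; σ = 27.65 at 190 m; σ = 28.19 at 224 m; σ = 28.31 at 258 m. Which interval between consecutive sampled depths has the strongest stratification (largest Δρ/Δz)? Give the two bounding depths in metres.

156–190 m

Compute the density gradient over each adjacent pair:
  49–61 m: Δρ/Δz = 0.09/12 = 7.5 × 10⁻³ kg m⁻⁴
  61–156 m: Δρ/Δz = 0.35/95 = 3.7 × 10⁻³ kg m⁻⁴
  156–190 m: Δρ/Δz = 1.32/34 = 0.039 kg m⁻⁴
  190–224 m: Δρ/Δz = 0.54/34 = 0.016 kg m⁻⁴
  224–258 m: Δρ/Δz = 0.12/34 = 3.5 × 10⁻³ kg m⁻⁴
The largest gradient is in the 156–190 m interval — the pycnocline.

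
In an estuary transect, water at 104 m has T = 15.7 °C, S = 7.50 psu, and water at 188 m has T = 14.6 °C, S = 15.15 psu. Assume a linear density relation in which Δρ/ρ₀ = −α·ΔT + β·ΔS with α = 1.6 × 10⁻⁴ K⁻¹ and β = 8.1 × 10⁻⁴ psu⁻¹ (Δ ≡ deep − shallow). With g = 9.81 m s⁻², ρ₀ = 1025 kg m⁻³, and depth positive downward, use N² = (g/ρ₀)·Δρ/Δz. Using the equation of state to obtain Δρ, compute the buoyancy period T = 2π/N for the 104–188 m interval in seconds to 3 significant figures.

ΔT = -1.1 K, ΔS = +7.65 psu (deep − shallow).
Δρ/ρ₀ = −αΔT + βΔS = 1.76 × 10⁻⁴ + 6.1965 × 10⁻³ = 6.3725 × 10⁻³, so Δρ ≈ 6.532 kg m⁻³.
N² = (g/ρ₀)·Δρ/Δz = g·(Δρ/ρ₀)/Δz = 9.81 × 6.3725 × 10⁻³ / 84 = 7.4422 × 10⁻⁴ s⁻².
N = √(7.4422 × 10⁻⁴) = 0.027280 rad s⁻¹ → T = 2π/N = 230.32 s ≈ 230 s.

230 s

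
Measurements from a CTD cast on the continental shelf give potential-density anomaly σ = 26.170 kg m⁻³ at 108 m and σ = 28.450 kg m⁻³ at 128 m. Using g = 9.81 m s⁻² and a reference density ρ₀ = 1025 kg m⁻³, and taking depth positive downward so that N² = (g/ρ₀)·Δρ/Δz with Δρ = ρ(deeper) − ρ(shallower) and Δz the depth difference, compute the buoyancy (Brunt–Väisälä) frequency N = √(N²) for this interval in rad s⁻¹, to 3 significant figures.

0.0330 rad s⁻¹

Δρ = 1028.450 − 1026.170 = 2.280 kg m⁻³ over Δz = 128 − 108 = 20 m.
N² = (9.81/1025) × (2.280/20) = 1.0911 × 10⁻³ s⁻².
N = √(1.0911 × 10⁻³) = 0.033032 rad s⁻¹ ≈ 0.0330 rad s⁻¹.
N² > 0, so the interval is statically stable.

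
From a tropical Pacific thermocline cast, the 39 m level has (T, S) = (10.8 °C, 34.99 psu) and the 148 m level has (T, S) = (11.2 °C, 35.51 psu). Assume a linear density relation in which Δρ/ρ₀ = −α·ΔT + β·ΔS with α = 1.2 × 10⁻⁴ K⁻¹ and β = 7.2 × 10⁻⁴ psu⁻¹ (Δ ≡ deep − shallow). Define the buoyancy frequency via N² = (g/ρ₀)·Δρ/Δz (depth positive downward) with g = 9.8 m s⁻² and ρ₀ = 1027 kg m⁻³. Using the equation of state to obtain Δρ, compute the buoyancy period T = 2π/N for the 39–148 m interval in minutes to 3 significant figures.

19.3 min

ΔT = +0.4 K, ΔS = +0.52 psu (deep − shallow).
Δρ/ρ₀ = −αΔT + βΔS = -4.80 × 10⁻⁵ + 3.744 × 10⁻⁴ = 3.264 × 10⁻⁴, so Δρ ≈ 0.3352 kg m⁻³.
N² = (g/ρ₀)·Δρ/Δz = g·(Δρ/ρ₀)/Δz = 9.8 × 3.264 × 10⁻⁴ / 109 = 2.9346 × 10⁻⁵ s⁻².
N = √(2.9346 × 10⁻⁵) = 5.4172 × 10⁻³ rad s⁻¹ → T = 2π/N = 1.1599 × 10³ s = 19.332 min ≈ 19.3 min.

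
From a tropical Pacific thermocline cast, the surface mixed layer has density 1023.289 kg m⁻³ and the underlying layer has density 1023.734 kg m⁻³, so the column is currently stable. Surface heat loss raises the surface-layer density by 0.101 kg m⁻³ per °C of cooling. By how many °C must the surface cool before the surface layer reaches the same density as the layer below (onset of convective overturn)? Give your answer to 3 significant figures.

4.41 °C

Density deficit of the surface layer: 1023.734 − 1023.289 = 0.445 kg m⁻³.
Required change = 0.445 / 0.101 = 4.41 °C.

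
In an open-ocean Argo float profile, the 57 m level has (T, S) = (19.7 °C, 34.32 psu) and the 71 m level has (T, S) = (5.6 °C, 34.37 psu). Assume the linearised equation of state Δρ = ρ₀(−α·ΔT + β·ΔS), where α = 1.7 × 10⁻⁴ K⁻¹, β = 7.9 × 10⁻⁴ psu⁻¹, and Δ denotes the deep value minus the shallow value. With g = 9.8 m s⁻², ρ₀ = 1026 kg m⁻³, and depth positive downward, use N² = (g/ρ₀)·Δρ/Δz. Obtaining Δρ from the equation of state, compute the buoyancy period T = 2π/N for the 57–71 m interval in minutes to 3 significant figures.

ΔT = -14.1 K, ΔS = +0.05 psu (deep − shallow).
Δρ/ρ₀ = −αΔT + βΔS = 2.397 × 10⁻³ + 3.95 × 10⁻⁵ = 2.4365 × 10⁻³, so Δρ ≈ 2.500 kg m⁻³.
N² = (g/ρ₀)·Δρ/Δz = g·(Δρ/ρ₀)/Δz = 9.8 × 2.4365 × 10⁻³ / 14 = 1.7056 × 10⁻³ s⁻².
N = √(1.7056 × 10⁻³) = 0.041299 rad s⁻¹ → T = 2π/N = 152.14 s = 2.5357 min ≈ 2.54 min.

2.54 min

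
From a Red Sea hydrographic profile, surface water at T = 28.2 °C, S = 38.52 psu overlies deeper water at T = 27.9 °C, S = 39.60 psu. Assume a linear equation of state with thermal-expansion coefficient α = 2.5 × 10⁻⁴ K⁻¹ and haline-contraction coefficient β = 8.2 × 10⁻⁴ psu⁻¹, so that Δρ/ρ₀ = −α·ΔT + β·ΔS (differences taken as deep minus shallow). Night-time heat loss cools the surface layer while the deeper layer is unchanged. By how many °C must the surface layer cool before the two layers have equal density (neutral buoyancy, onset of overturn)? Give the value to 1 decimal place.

Neutral buoyancy requires Δρ = 0, i.e. −α(T_deep − T_surf′) + β(S_deep − S_surf) = 0.
T_surf′ = T_deep − (β/α)·ΔS = 27.9 − (8.2 × 10⁻⁴/2.5 × 10⁻⁴)·(+1.08) = 24.358 °C.
Cooling required: 28.2 − (24.358) = 3.842 °C.

3.8 °C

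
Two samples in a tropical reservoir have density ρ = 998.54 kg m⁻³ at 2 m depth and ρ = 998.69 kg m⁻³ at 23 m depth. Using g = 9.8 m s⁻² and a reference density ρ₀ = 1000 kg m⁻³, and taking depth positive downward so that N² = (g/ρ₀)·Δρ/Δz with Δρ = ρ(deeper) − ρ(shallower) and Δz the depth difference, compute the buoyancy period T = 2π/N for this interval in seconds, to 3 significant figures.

751 s

Δρ = 998.69 − 998.54 = 0.15 kg m⁻³ over Δz = 23 − 2 = 21 m.
N² = (9.8/1000) × (0.15/21) = 7.0000 × 10⁻⁵ s⁻².
N = √(7.0000 × 10⁻⁵) = 8.3666 × 10⁻³ rad s⁻¹, so T = 2π/N = 750.98 s ≈ 751 s.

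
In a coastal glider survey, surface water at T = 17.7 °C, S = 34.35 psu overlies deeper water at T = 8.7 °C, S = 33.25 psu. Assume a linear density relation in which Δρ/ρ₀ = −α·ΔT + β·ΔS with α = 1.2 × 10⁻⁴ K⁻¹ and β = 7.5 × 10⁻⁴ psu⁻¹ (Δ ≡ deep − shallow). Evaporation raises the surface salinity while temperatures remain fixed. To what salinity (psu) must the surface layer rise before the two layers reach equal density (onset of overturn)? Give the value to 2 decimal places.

34.69 psu

Neutral buoyancy requires −α(T_deep − T_surf) + β(S_deep − S_surf′) = 0.
S_surf′ = S_deep − (α/β)·ΔT = 33.25 − (1.2 × 10⁻⁴/7.5 × 10⁻⁴)·(-9.0) = 34.6900 psu.
Increase required: 34.6900 − 34.35 = 0.3400 psu.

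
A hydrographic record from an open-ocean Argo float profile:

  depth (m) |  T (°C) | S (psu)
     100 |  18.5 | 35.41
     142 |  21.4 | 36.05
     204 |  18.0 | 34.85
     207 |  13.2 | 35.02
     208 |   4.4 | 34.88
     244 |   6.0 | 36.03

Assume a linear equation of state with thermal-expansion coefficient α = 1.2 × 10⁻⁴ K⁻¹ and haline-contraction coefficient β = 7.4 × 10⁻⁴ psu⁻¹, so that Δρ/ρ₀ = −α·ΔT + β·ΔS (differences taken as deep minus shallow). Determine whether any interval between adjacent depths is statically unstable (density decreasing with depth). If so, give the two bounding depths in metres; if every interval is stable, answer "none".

142–204 m

Evaluate Δρ/ρ₀ = −αΔT + βΔS across each adjacent pair:
  100–142 m: −αΔT+βΔS = −(1.2 × 10⁻⁴)(+2.9)+(7.4 × 10⁻⁴)(+0.64) = 1.3 × 10⁻⁴ → stable
  142–204 m: −αΔT+βΔS = −(1.2 × 10⁻⁴)(-3.4)+(7.4 × 10⁻⁴)(-1.20) = -4.8 × 10⁻⁴ → UNSTABLE
  204–207 m: −αΔT+βΔS = −(1.2 × 10⁻⁴)(-4.8)+(7.4 × 10⁻⁴)(+0.17) = 7.0 × 10⁻⁴ → stable
  207–208 m: −αΔT+βΔS = −(1.2 × 10⁻⁴)(-8.8)+(7.4 × 10⁻⁴)(-0.14) = 9.5 × 10⁻⁴ → stable
  208–244 m: −αΔT+βΔS = −(1.2 × 10⁻⁴)(+1.6)+(7.4 × 10⁻⁴)(+1.15) = 6.6 × 10⁻⁴ → stable
The 142–204 m interval has Δρ < 0: lighter water underlies denser water.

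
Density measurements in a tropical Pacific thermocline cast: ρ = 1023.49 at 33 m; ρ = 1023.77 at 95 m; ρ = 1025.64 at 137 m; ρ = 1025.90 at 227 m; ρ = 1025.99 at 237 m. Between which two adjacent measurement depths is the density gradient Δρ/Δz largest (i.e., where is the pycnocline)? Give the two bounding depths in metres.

95–137 m

Compute the density gradient over each adjacent pair:
  33–95 m: Δρ/Δz = 0.28/62 = 4.5 × 10⁻³ kg m⁻⁴
  95–137 m: Δρ/Δz = 1.87/42 = 0.045 kg m⁻⁴
  137–227 m: Δρ/Δz = 0.26/90 = 2.9 × 10⁻³ kg m⁻⁴
  227–237 m: Δρ/Δz = 0.09/10 = 9.0 × 10⁻³ kg m⁻⁴
The largest gradient is in the 95–137 m interval — the pycnocline.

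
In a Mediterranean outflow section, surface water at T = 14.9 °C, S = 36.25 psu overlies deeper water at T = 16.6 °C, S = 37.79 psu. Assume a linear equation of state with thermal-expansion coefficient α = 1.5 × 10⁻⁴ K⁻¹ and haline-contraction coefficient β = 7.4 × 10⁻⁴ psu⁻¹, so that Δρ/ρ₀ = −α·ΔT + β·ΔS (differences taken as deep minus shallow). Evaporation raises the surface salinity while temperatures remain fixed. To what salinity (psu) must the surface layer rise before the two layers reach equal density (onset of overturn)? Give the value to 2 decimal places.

37.45 psu

Neutral buoyancy requires −α(T_deep − T_surf) + β(S_deep − S_surf′) = 0.
S_surf′ = S_deep − (α/β)·ΔT = 37.79 − (1.5 × 10⁻⁴/7.4 × 10⁻⁴)·(+1.7) = 37.4454 psu.
Increase required: 37.4454 − 36.25 = 1.1954 psu.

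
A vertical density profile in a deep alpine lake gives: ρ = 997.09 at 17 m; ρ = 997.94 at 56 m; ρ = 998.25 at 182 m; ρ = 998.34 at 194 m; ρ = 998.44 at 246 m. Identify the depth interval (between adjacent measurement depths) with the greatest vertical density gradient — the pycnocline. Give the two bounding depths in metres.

17–56 m

Compute the density gradient over each adjacent pair:
  17–56 m: Δρ/Δz = 0.85/39 = 0.022 kg m⁻⁴
  56–182 m: Δρ/Δz = 0.31/126 = 2.5 × 10⁻³ kg m⁻⁴
  182–194 m: Δρ/Δz = 0.09/12 = 7.5 × 10⁻³ kg m⁻⁴
  194–246 m: Δρ/Δz = 0.10/52 = 1.9 × 10⁻³ kg m⁻⁴
The largest gradient is in the 17–56 m interval — the pycnocline.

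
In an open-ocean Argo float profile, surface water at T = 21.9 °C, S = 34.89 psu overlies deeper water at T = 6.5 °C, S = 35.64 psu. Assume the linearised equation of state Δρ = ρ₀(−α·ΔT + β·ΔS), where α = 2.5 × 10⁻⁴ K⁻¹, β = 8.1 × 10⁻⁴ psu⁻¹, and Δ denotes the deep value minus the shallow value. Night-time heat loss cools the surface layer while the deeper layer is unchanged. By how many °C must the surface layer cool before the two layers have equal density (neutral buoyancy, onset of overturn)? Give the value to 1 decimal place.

17.8 °C

Neutral buoyancy requires Δρ = 0, i.e. −α(T_deep − T_surf′) + β(S_deep − S_surf) = 0.
T_surf′ = T_deep − (β/α)·ΔS = 6.5 − (8.1 × 10⁻⁴/2.5 × 10⁻⁴)·(+0.75) = 4.070 °C.
Cooling required: 21.9 − (4.070) = 17.830 °C.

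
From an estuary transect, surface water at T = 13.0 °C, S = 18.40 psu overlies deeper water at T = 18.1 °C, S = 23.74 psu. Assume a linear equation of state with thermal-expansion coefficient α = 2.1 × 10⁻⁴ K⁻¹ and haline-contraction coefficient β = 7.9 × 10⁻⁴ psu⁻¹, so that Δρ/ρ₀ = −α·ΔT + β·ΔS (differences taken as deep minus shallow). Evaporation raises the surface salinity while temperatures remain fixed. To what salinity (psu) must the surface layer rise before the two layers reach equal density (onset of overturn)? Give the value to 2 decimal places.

Neutral buoyancy requires −α(T_deep − T_surf) + β(S_deep − S_surf′) = 0.
S_surf′ = S_deep − (α/β)·ΔT = 23.74 − (2.1 × 10⁻⁴/7.9 × 10⁻⁴)·(+5.1) = 22.3843 psu.
Increase required: 22.3843 − 18.40 = 3.9843 psu.

22.38 psu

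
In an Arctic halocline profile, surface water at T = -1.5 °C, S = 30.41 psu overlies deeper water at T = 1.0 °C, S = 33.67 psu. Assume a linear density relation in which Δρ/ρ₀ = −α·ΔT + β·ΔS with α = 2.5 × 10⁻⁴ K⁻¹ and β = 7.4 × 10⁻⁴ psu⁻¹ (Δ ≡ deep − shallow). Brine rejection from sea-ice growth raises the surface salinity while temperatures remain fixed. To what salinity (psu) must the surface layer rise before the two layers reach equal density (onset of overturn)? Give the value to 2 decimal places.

32.83 psu

Neutral buoyancy requires −α(T_deep − T_surf) + β(S_deep − S_surf′) = 0.
S_surf′ = S_deep − (α/β)·ΔT = 33.67 − (2.5 × 10⁻⁴/7.4 × 10⁻⁴)·(+2.5) = 32.8254 psu.
Increase required: 32.8254 − 30.41 = 2.4154 psu.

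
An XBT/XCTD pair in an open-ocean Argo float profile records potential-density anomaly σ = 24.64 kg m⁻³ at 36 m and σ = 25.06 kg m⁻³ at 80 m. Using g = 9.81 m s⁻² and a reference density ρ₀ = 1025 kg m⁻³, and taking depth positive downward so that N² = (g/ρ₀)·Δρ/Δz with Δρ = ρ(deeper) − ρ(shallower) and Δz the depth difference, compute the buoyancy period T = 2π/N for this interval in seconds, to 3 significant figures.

657 s

Δρ = 1025.06 − 1024.64 = 0.42 kg m⁻³ over Δz = 80 − 36 = 44 m.
N² = (9.81/1025) × (0.42/44) = 9.1357 × 10⁻⁵ s⁻².
N = √(9.1357 × 10⁻⁵) = 9.5581 × 10⁻³ rad s⁻¹, so T = 2π/N = 657.37 s ≈ 657 s.
N² > 0, so the interval is statically stable.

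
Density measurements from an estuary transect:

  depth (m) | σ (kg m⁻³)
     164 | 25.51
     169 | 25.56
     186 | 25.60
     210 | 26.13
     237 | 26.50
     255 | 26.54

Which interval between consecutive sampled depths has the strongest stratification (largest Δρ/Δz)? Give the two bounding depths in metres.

Compute the density gradient over each adjacent pair:
  164–169 m: Δρ/Δz = 0.05/5 = 0.010 kg m⁻⁴
  169–186 m: Δρ/Δz = 0.04/17 = 2.4 × 10⁻³ kg m⁻⁴
  186–210 m: Δρ/Δz = 0.53/24 = 0.022 kg m⁻⁴
  210–237 m: Δρ/Δz = 0.37/27 = 0.014 kg m⁻⁴
  237–255 m: Δρ/Δz = 0.04/18 = 2.2 × 10⁻³ kg m⁻⁴
The largest gradient is in the 186–210 m interval — the pycnocline.

186–210 m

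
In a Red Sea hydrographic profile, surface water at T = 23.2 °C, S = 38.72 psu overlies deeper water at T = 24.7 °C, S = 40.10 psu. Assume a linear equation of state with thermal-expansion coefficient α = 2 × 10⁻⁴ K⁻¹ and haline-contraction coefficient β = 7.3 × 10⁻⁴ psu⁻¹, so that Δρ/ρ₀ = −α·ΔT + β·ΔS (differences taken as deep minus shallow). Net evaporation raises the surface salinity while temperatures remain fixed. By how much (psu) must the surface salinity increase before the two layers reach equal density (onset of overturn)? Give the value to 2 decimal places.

Neutral buoyancy requires −α(T_deep − T_surf) + β(S_deep − S_surf′) = 0.
S_surf′ = S_deep − (α/β)·ΔT = 40.10 − (2 × 10⁻⁴/7.3 × 10⁻⁴)·(+1.5) = 39.6890 psu.
Increase required: 39.6890 − 38.72 = 0.9690 psu.

0.97 psu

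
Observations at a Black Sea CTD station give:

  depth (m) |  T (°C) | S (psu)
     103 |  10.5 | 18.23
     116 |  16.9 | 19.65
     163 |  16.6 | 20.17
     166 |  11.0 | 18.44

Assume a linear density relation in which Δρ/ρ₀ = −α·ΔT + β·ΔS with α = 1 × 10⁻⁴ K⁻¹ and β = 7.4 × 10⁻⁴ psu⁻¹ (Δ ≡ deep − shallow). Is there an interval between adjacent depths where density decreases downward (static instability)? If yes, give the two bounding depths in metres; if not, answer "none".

Evaluate Δρ/ρ₀ = −αΔT + βΔS across each adjacent pair:
  103–116 m: −αΔT+βΔS = −(1 × 10⁻⁴)(+6.4)+(7.4 × 10⁻⁴)(+1.42) = 4.1 × 10⁻⁴ → stable
  116–163 m: −αΔT+βΔS = −(1 × 10⁻⁴)(-0.3)+(7.4 × 10⁻⁴)(+0.52) = 4.1 × 10⁻⁴ → stable
  163–166 m: −αΔT+βΔS = −(1 × 10⁻⁴)(-5.6)+(7.4 × 10⁻⁴)(-1.73) = -7.2 × 10⁻⁴ → UNSTABLE
The 163–166 m interval has Δρ < 0: lighter water underlies denser water.

163–166 m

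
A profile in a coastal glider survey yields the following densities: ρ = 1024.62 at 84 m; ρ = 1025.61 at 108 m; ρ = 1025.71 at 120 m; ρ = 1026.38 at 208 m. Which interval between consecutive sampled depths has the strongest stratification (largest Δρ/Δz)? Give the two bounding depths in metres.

Compute the density gradient over each adjacent pair:
  84–108 m: Δρ/Δz = 0.99/24 = 0.041 kg m⁻⁴
  108–120 m: Δρ/Δz = 0.10/12 = 8.3 × 10⁻³ kg m⁻⁴
  120–208 m: Δρ/Δz = 0.67/88 = 7.6 × 10⁻³ kg m⁻⁴
The largest gradient is in the 84–108 m interval — the pycnocline.

84–108 m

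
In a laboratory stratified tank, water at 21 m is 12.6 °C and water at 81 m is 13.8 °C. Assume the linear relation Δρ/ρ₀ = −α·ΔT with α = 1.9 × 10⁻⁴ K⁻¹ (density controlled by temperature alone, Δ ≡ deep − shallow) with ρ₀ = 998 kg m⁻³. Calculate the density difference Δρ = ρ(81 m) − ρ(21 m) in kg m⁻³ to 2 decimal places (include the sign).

ΔT = +1.2 K, Δρ/ρ₀ = −αΔT = -2.28 × 10⁻⁴.
Δρ = 998 × (-2.28 × 10⁻⁴) = -0.23 kg m⁻³.
Negative Δρ: lighter below, statically unstable.

-0.23 kg m⁻³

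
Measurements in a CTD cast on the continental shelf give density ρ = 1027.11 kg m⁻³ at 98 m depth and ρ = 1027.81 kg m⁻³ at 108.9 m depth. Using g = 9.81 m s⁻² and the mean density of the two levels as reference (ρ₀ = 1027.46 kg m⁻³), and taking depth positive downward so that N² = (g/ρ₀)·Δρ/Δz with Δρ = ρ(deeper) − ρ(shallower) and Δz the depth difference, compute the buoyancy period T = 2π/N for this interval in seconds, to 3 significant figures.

Δρ = 1027.81 − 1027.11 = 0.70 kg m⁻³ over Δz = 108.9 − 98 = 10.9 m.
N² = (9.81/1027.46) × (0.70/10.9) = 6.1316 × 10⁻⁴ s⁻².
N = √(6.1316 × 10⁻⁴) = 0.024762 rad s⁻¹, so T = 2π/N = 253.74 s ≈ 254 s.

254 s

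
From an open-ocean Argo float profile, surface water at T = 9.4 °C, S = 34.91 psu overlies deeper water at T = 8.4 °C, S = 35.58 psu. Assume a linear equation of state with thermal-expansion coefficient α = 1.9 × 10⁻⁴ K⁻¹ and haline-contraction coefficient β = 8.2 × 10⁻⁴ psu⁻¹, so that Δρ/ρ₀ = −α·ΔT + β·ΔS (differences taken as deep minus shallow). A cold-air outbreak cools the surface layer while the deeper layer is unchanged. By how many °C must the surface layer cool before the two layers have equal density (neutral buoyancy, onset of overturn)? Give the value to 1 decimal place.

Neutral buoyancy requires Δρ = 0, i.e. −α(T_deep − T_surf′) + β(S_deep − S_surf) = 0.
T_surf′ = T_deep − (β/α)·ΔS = 8.4 − (8.2 × 10⁻⁴/1.9 × 10⁻⁴)·(+0.67) = 5.508 °C.
Cooling required: 9.4 − (5.508) = 3.892 °C.

3.9 °C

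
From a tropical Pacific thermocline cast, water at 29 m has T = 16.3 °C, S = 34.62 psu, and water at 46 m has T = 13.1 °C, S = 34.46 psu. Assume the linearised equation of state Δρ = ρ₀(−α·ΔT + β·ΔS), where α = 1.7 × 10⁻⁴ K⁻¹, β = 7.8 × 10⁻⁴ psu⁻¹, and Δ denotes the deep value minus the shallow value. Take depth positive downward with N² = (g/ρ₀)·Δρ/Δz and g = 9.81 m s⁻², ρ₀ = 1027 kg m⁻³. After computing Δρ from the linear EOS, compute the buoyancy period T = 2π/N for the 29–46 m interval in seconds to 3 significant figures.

404 s

ΔT = -3.2 K, ΔS = -0.16 psu (deep − shallow).
Δρ/ρ₀ = −αΔT + βΔS = 5.44 × 10⁻⁴ − 1.248 × 10⁻⁴ = 4.192 × 10⁻⁴, so Δρ ≈ 0.4305 kg m⁻³.
N² = (g/ρ₀)·Δρ/Δz = g·(Δρ/ρ₀)/Δz = 9.81 × 4.192 × 10⁻⁴ / 17 = 2.4190 × 10⁻⁴ s⁻².
N = √(2.4190 × 10⁻⁴) = 0.015553 rad s⁻¹ → T = 2π/N = 403.99 s ≈ 404 s.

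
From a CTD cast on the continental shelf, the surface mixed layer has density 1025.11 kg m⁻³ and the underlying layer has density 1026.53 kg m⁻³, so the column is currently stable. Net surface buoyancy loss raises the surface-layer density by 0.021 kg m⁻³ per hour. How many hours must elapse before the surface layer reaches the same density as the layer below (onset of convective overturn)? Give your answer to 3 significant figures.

67.6 hours

Density deficit of the surface layer: 1026.53 − 1025.11 = 1.42 kg m⁻³.
Required change = 1.42 / 0.021 = 67.6 hours.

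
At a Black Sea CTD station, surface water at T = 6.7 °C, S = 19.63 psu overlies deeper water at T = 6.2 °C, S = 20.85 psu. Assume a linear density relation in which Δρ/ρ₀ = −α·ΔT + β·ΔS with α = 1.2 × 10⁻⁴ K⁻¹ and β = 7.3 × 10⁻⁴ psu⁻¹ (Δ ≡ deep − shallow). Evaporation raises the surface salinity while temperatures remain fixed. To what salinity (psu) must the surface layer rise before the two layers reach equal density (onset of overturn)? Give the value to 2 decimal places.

20.93 psu

Neutral buoyancy requires −α(T_deep − T_surf) + β(S_deep − S_surf′) = 0.
S_surf′ = S_deep − (α/β)·ΔT = 20.85 − (1.2 × 10⁻⁴/7.3 × 10⁻⁴)·(-0.5) = 20.9322 psu.
Increase required: 20.9322 − 19.63 = 1.3022 psu.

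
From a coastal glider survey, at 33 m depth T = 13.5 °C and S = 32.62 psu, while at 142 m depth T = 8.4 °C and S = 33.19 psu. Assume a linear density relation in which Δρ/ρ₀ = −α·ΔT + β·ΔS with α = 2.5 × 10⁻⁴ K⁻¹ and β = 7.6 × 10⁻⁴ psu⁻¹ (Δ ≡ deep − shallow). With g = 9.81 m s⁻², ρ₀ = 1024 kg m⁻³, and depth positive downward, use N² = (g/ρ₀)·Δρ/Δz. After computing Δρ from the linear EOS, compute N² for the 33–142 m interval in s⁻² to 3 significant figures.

ΔT = -5.1 K, ΔS = +0.57 psu (deep − shallow).
Δρ/ρ₀ = −αΔT + βΔS = 1.275 × 10⁻³ + 4.332 × 10⁻⁴ = 1.7082 × 10⁻³, so Δρ ≈ 1.749 kg m⁻³.
N² = (g/ρ₀)·Δρ/Δz = g·(Δρ/ρ₀)/Δz = 9.81 × 1.7082 × 10⁻³ / 109 = 1.5374 × 10⁻⁴ s⁻² ≈ 1.54 × 10⁻⁴ s⁻².

1.54 × 10⁻⁴ s⁻²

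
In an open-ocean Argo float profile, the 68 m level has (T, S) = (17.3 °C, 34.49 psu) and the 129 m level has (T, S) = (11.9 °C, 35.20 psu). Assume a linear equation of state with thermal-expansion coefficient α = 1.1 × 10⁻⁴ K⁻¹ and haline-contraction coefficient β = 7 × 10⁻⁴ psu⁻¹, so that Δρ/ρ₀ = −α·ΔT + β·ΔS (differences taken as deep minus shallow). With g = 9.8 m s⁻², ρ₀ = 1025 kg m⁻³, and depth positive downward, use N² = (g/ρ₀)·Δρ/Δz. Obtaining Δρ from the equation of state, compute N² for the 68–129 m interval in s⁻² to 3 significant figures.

ΔT = -5.4 K, ΔS = +0.71 psu (deep − shallow).
Δρ/ρ₀ = −αΔT + βΔS = 5.94 × 10⁻⁴ + 4.97 × 10⁻⁴ = 1.091 × 10⁻³, so Δρ ≈ 1.118 kg m⁻³.
N² = (g/ρ₀)·Δρ/Δz = g·(Δρ/ρ₀)/Δz = 9.8 × 1.091 × 10⁻³ / 61 = 1.7528 × 10⁻⁴ s⁻² ≈ 1.75 × 10⁻⁴ s⁻².

1.75 × 10⁻⁴ s⁻²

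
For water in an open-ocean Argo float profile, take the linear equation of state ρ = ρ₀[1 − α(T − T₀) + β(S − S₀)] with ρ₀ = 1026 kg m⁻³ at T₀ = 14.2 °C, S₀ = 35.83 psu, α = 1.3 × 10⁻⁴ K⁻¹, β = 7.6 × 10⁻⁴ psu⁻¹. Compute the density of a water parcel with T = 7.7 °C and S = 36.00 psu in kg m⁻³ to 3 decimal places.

1027.000 kg m⁻³

T − T₀ = -6.5 K, S − S₀ = +0.17 psu.
Bracket = 1 − α·(-6.5) + β·(+0.17) = 1 + (9.742 × 10⁻⁴) = 1.0009742.
ρ = 1026 × 1.0009742 = 1027.000 kg m⁻³.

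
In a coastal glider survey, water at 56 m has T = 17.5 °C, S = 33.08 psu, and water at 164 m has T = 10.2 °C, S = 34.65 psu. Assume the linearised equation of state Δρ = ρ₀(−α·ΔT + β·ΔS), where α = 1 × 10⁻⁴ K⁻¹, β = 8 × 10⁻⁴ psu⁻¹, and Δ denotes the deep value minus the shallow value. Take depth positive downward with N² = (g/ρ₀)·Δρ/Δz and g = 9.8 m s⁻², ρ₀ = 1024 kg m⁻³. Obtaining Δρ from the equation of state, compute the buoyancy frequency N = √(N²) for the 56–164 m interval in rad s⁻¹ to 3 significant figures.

0.0134 rad s⁻¹

ΔT = -7.3 K, ΔS = +1.57 psu (deep − shallow).
Δρ/ρ₀ = −αΔT + βΔS = 7.30 × 10⁻⁴ + 1.256 × 10⁻³ = 1.986 × 10⁻³, so Δρ ≈ 2.034 kg m⁻³.
N² = (g/ρ₀)·Δρ/Δz = g·(Δρ/ρ₀)/Δz = 9.8 × 1.986 × 10⁻³ / 108 = 1.8021 × 10⁻⁴ s⁻².
N = √(1.8021 × 10⁻⁴) = 0.013424 rad s⁻¹ ≈ 0.0134 rad s⁻¹.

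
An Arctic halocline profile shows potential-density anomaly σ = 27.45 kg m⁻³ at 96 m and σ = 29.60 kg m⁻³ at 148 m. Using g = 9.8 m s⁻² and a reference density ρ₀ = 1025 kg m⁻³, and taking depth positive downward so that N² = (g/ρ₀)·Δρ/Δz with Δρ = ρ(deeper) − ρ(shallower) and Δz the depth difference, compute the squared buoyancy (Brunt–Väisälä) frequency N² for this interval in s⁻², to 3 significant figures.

3.95 × 10⁻⁴ s⁻²

Δρ = 1029.60 − 1027.45 = 2.15 kg m⁻³ over Δz = 148 − 96 = 52 m.
N² = (9.8/1025) × (2.15/52) = 3.9531 × 10⁻⁴ s⁻² ≈ 3.95 × 10⁻⁴ s⁻².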